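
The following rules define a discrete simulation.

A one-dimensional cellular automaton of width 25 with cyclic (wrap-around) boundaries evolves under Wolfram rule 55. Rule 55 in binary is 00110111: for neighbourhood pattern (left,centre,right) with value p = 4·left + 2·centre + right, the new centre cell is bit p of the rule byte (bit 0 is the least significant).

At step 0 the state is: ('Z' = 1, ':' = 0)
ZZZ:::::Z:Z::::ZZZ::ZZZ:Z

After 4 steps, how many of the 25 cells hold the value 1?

k=0  ZZZ:::::Z:Z::::ZZZ::ZZZ:Z
k=1  :::ZZZZZZZZZZZZ:::ZZ:::Z:
k=2  ZZZ::::::::::::ZZZ::ZZZZZ
k=3  :::ZZZZZZZZZZZZ:::ZZ:::::
k=4  ZZZ::::::::::::ZZZ::ZZZZZ

11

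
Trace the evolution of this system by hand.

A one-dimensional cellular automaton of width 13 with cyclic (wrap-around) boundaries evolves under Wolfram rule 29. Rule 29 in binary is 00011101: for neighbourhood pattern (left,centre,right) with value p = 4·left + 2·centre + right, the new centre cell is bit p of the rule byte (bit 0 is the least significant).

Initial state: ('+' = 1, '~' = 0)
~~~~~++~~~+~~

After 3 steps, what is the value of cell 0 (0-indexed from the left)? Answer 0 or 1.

step 0: ~~~~~++~~~+~~
step 1: ++++~+~++~+++
step 2: ~~~~~+~+~~+~~
step 3: ++++~+~++~+++

1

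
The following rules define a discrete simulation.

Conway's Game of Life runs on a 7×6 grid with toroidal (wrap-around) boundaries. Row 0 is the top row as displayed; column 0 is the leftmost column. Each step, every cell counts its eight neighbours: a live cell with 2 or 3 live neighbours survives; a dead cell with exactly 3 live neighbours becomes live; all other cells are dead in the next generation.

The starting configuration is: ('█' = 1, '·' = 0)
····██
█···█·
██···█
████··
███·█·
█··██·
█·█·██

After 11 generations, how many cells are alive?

8

t=0: ····██
█···█·
██···█
████··
███·█·
█··██·
█·█·██
t=1: ·█····
·█··█·
···██·
···██·
····█·
······
██····
t=2: ·██···
··███·
··█··█
·····█
···██·
······
██····
t=3: █·····
····█·
··█··█
···█·█
····█·
······
███···
t=4: █····█
·····█
···█·█
···█·█
····█·
·█····
██····
t=5: ·█···█
·····█
█····█
···█·█
····█·
██····
·█···█
t=6: ····██
····██
█····█
█····█
█···██
██···█
·██··█
t=7: ···█··
······
······
·█····
····█·
··█···
·██···
t=8: ··█···
······
······
······
······
·███··
·███··
t=9: ·███··
······
······
······
··█···
·█·█··
······
t=10: ··█···
··█···
······
······
··█···
··█···
·█·█··
t=11: ·███··
······
······
······
······
·███··
·█·█··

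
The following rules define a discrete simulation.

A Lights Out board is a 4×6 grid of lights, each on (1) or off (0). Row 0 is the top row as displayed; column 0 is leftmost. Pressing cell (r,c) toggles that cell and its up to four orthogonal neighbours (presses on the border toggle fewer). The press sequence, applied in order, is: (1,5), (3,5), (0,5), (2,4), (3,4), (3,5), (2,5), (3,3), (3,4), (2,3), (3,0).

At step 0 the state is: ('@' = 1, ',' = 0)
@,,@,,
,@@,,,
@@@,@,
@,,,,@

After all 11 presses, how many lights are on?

12

step 0: @,,@,,
,@@,,,
@@@,@,
@,,,,@
step 1: @,,@,@
,@@,@@
@@@,@@
@,,,,@
step 2: @,,@,@
,@@,@@
@@@,@,
@,,,@,
step 3: @,,@@,
,@@,@,
@@@,@,
@,,,@,
step 4: @,,@@,
,@@,,,
@@@@,@
@,,,,,
step 5: @,,@@,
,@@,,,
@@@@@@
@,,@@@
step 6: @,,@@,
,@@,,,
@@@@@,
@,,@,,
step 7: @,,@@,
,@@,,@
@@@@,@
@,,@,@
step 8: @,,@@,
,@@,,@
@@@,,@
@,@,@@
step 9: @,,@@,
,@@,,@
@@@,@@
@,@@,,
step 10: @,,@@,
,@@@,@
@@,@,@
@,@,,,
step 11: @,,@@,
,@@@,@
,@,@,@
,@@,,,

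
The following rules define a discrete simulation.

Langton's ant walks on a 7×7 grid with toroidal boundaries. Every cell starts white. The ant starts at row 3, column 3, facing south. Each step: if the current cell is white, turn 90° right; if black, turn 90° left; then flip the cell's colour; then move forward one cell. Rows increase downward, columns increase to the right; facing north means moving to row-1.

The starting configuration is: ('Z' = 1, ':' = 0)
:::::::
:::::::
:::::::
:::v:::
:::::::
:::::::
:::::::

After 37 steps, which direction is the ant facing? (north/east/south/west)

t=0: :::::::
:::::::
:::::::
:::v:::
:::::::
:::::::
:::::::
t=1: :::::::
:::::::
:::::::
::<Z:::
:::::::
:::::::
:::::::
t=2: :::::::
:::::::
::^::::
::ZZ:::
:::::::
:::::::
:::::::
t=3: :::::::
:::::::
::Z>:::
::ZZ:::
:::::::
:::::::
:::::::
t=4: :::::::
:::::::
::ZZ:::
::Zv:::
:::::::
:::::::
:::::::
t=5: :::::::
:::::::
::ZZ:::
::Z:>::
:::::::
:::::::
:::::::
t=6: :::::::
:::::::
::ZZ:::
::Z:Z::
::::v::
:::::::
:::::::
t=7: :::::::
:::::::
::ZZ:::
::Z:Z::
:::<Z::
:::::::
:::::::
t=8: :::::::
:::::::
::ZZ:::
::Z^Z::
:::ZZ::
:::::::
:::::::
t=9: :::::::
:::::::
::ZZ:::
::ZZ>::
:::ZZ::
:::::::
:::::::
t=10: :::::::
:::::::
::ZZ^::
::ZZ:::
:::ZZ::
:::::::
:::::::
t=11: :::::::
:::::::
::ZZZ>:
::ZZ:::
:::ZZ::
:::::::
:::::::
t=12: :::::::
:::::::
::ZZZZ:
::ZZ:v:
:::ZZ::
:::::::
:::::::
t=13: :::::::
:::::::
::ZZZZ:
::ZZ<Z:
:::ZZ::
:::::::
:::::::
t=14: :::::::
:::::::
::ZZ^Z:
::ZZZZ:
:::ZZ::
:::::::
:::::::
t=15: :::::::
:::::::
::Z<:Z:
::ZZZZ:
:::ZZ::
:::::::
:::::::
t=16: :::::::
:::::::
::Z::Z:
::ZvZZ:
:::ZZ::
:::::::
:::::::
t=17: :::::::
:::::::
::Z::Z:
::Z:>Z:
:::ZZ::
:::::::
:::::::
t=18: :::::::
:::::::
::Z:^Z:
::Z::Z:
:::ZZ::
:::::::
:::::::
t=19: :::::::
:::::::
::Z:Z>:
::Z::Z:
:::ZZ::
:::::::
:::::::
t=20: :::::::
:::::^:
::Z:Z::
::Z::Z:
:::ZZ::
:::::::
:::::::
t=21: :::::::
:::::Z>
::Z:Z::
::Z::Z:
:::ZZ::
:::::::
:::::::
t=22: :::::::
:::::ZZ
::Z:Z:v
::Z::Z:
:::ZZ::
:::::::
:::::::
t=23: :::::::
:::::ZZ
::Z:Z<Z
::Z::Z:
:::ZZ::
:::::::
:::::::
t=24: :::::::
:::::^Z
::Z:ZZZ
::Z::Z:
:::ZZ::
:::::::
:::::::
t=25: :::::::
::::<:Z
::Z:ZZZ
::Z::Z:
:::ZZ::
:::::::
:::::::
t=26: ::::^::
::::Z:Z
::Z:ZZZ
::Z::Z:
:::ZZ::
:::::::
:::::::
t=27: ::::Z>:
::::Z:Z
::Z:ZZZ
::Z::Z:
:::ZZ::
:::::::
:::::::
t=28: ::::ZZ:
::::ZvZ
::Z:ZZZ
::Z::Z:
:::ZZ::
:::::::
:::::::
t=29: ::::ZZ:
::::<ZZ
::Z:ZZZ
::Z::Z:
:::ZZ::
:::::::
:::::::
t=30: ::::ZZ:
:::::ZZ
::Z:vZZ
::Z::Z:
:::ZZ::
:::::::
:::::::
t=31: ::::ZZ:
:::::ZZ
::Z::>Z
::Z::Z:
:::ZZ::
:::::::
:::::::
t=32: ::::ZZ:
:::::^Z
::Z:::Z
::Z::Z:
:::ZZ::
:::::::
:::::::
t=33: ::::ZZ:
::::<:Z
::Z:::Z
::Z::Z:
:::ZZ::
:::::::
:::::::
t=34: ::::^Z:
::::Z:Z
::Z:::Z
::Z::Z:
:::ZZ::
:::::::
:::::::
t=35: :::<:Z:
::::Z:Z
::Z:::Z
::Z::Z:
:::ZZ::
:::::::
:::::::
t=36: :::Z:Z:
::::Z:Z
::Z:::Z
::Z::Z:
:::ZZ::
:::::::
:::^:::
t=37: :::Z:Z:
::::Z:Z
::Z:::Z
::Z::Z:
:::ZZ::
:::::::
:::Z>::

east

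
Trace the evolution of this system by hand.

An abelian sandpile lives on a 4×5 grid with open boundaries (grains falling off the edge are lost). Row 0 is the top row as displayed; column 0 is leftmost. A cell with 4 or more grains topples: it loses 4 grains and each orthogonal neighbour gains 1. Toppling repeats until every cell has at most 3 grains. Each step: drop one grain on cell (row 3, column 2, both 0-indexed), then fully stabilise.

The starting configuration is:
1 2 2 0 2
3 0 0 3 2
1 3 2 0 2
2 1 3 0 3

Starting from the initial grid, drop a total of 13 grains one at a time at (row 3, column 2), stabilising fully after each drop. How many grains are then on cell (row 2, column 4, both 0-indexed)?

3

step 0: 1 2 2 0 2
3 0 0 3 2
1 3 2 0 2
2 1 3 0 3
step 1: 1 2 2 0 2
3 0 0 3 2
1 3 3 0 2
2 2 0 1 3
step 2: 1 2 2 0 2
3 0 0 3 2
1 3 3 0 2
2 2 1 1 3
step 3: 1 2 2 0 2
3 0 0 3 2
1 3 3 0 2
2 2 2 1 3
step 4: 1 2 2 0 2
3 0 0 3 2
1 3 3 0 2
2 2 3 1 3
step 5: 1 2 2 0 2
3 1 1 3 2
2 1 1 1 2
3 0 2 2 3
step 6: 1 2 2 0 2
3 1 1 3 2
2 1 1 1 2
3 0 3 2 3
step 7: 1 2 2 0 2
3 1 1 3 2
2 1 2 1 2
3 1 0 3 3
step 8: 1 2 2 0 2
3 1 1 3 2
2 1 2 1 2
3 1 1 3 3
step 9: 1 2 2 0 2
3 1 1 3 2
2 1 2 1 2
3 1 2 3 3
step 10: 1 2 2 0 2
3 1 1 3 2
2 1 2 1 2
3 1 3 3 3
step 11: 1 2 2 0 2
3 1 1 3 2
2 1 3 2 3
3 2 1 1 0
step 12: 1 2 2 0 2
3 1 1 3 2
2 1 3 2 3
3 2 2 1 0
step 13: 1 2 2 0 2
3 1 1 3 2
2 1 3 2 3
3 2 3 1 0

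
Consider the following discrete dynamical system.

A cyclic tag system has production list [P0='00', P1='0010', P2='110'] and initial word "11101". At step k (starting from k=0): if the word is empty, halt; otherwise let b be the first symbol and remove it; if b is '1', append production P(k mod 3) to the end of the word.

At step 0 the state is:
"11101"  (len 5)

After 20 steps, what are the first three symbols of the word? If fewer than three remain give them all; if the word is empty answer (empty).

gen 0: "11101"  (len 5)
gen 1: "110100"  (len 6)
gen 2: "101000010"  (len 9)
gen 3: "01000010110"  (len 11)
gen 4: "1000010110"  (len 10)
gen 5: "0000101100010"  (len 13)
gen 6: "000101100010"  (len 12)
gen 7: "00101100010"  (len 11)
gen 8: "0101100010"  (len 10)
gen 9: "101100010"  (len 9)
gen 10: "0110001000"  (len 10)
gen 11: "110001000"  (len 9)
gen 12: "10001000110"  (len 11)
gen 13: "000100011000"  (len 12)
gen 14: "00100011000"  (len 11)
gen 15: "0100011000"  (len 10)
gen 16: "100011000"  (len 9)
gen 17: "000110000010"  (len 12)
gen 18: "00110000010"  (len 11)
gen 19: "0110000010"  (len 10)
gen 20: "110000010"  (len 9)

110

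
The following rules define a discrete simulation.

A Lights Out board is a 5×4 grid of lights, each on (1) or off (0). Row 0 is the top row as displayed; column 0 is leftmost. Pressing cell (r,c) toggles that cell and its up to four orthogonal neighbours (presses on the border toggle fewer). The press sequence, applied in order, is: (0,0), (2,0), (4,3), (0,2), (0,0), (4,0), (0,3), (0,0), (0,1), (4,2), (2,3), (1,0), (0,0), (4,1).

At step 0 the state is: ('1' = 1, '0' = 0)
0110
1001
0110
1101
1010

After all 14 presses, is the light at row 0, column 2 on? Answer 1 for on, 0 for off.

[0] 0110
1001
0110
1101
1010
[1] 1010
0001
0110
1101
1010
[2] 1010
1001
1010
0101
1010
[3] 1010
1001
1010
0100
1001
[4] 1101
1011
1010
0100
1001
[5] 0001
0011
1010
0100
1001
[6] 0001
0011
1010
1100
0101
[7] 0010
0010
1010
1100
0101
[8] 1110
1010
1010
1100
0101
[9] 0000
1110
1010
1100
0101
[10] 0000
1110
1010
1110
0010
[11] 0000
1111
1001
1111
0010
[12] 1000
0011
0001
1111
0010
[13] 0100
1011
0001
1111
0010
[14] 0100
1011
0001
1011
1100

0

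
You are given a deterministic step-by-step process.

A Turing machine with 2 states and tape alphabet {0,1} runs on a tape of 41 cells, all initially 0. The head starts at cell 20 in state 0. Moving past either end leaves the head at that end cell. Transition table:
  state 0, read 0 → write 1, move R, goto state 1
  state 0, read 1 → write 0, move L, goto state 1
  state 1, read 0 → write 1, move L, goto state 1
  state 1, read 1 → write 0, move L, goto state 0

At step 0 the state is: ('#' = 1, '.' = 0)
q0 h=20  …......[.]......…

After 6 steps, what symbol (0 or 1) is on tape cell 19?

gen 0: q0 h=20  …......[.]......…
gen 1: q1 h=21  ….....#[.]......…
gen 2: q1 h=20  …......[#]#.....…
gen 3: q0 h=19  …......[.].#....…
gen 4: q1 h=20  ….....#[.]#.....…
gen 5: q1 h=19  …......[#]##....…
gen 6: q0 h=18  …......[.].##...…

0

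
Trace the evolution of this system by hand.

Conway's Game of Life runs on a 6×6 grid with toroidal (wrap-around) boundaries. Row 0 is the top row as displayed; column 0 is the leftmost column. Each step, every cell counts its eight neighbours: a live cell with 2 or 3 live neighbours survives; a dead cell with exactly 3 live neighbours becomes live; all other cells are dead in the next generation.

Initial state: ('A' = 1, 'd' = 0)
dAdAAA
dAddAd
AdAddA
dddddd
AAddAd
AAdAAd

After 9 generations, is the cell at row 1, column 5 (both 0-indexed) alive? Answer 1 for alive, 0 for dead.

0) dAdAAA
dAddAd
AdAddA
dddddd
AAddAd
AAdAAd
1) dAdddd
dAdddd
AAdddA
dddddd
AAAAAd
dddddd
2) dddddd
dAAddd
AAdddd
dddAAd
dAAAdd
AddAdd
3) dAAddd
AAAddd
AAdAdd
AddAAd
dAdddd
dAdAdd
4) dddAdd
dddAdd
dddAAd
AddAAA
AAdAAd
AAdddd
5) ddAddd
ddAAdd
ddAddd
AAdddd
dddAdd
AAdAAA
6) AddddA
dAAAdd
ddAAdd
dAAddd
dddAdd
AAdAAA
7) dddddd
AAdAAd
dddddd
dAdddd
dddAdA
dAAAdd
8) AdddAd
dddddd
AAAddd
dddddd
AAdAAd
ddAAAd
9) ddddAA
AddddA
dAdddd
dddAdA
dAddAA
AdAddd

1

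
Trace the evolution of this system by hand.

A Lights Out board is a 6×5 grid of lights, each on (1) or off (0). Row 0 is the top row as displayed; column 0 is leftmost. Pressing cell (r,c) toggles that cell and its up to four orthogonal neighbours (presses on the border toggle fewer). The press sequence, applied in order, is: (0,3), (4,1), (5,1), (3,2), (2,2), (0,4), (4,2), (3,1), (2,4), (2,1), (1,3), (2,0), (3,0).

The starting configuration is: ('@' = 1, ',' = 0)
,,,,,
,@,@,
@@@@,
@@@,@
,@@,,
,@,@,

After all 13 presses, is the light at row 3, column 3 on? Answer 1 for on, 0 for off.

1

[0] ,,,,,
,@,@,
@@@@,
@@@,@
,@@,,
,@,@,
[1] ,,@@@
,@,,,
@@@@,
@@@,@
,@@,,
,@,@,
[2] ,,@@@
,@,,,
@@@@,
@,@,@
@,,,,
,,,@,
[3] ,,@@@
,@,,,
@@@@,
@,@,@
@@,,,
@@@@,
[4] ,,@@@
,@,,,
@@,@,
@@,@@
@@@,,
@@@@,
[5] ,,@@@
,@@,,
@,@,,
@@@@@
@@@,,
@@@@,
[6] ,,@,,
,@@,@
@,@,,
@@@@@
@@@,,
@@@@,
[7] ,,@,,
,@@,@
@,@,,
@@,@@
@,,@,
@@,@,
[8] ,,@,,
,@@,@
@@@,,
,,@@@
@@,@,
@@,@,
[9] ,,@,,
,@@,,
@@@@@
,,@@,
@@,@,
@@,@,
[10] ,,@,,
,,@,,
,,,@@
,@@@,
@@,@,
@@,@,
[11] ,,@@,
,,,@@
,,,,@
,@@@,
@@,@,
@@,@,
[12] ,,@@,
@,,@@
@@,,@
@@@@,
@@,@,
@@,@,
[13] ,,@@,
@,,@@
,@,,@
,,@@,
,@,@,
@@,@,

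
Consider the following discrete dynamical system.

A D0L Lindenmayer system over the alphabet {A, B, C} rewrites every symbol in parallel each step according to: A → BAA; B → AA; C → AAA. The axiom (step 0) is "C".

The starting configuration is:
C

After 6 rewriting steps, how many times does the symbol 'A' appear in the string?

step 0: C
step 1: AAA
step 2: BAABAABAA
step 3: AABAABAAAABAABAAAABAABAA
step 4: BAABAAAABAABAAAABAABAABAABAAAABAABAAAABAABAABAABAAAABAABAAAABAABAA
step 5: AABAABAAAABAABAABAABAAAABAABAAAABAABAABAABAAAABAABAAAABAAB…BAABAAAABAABAABAABAAAABAABAAAABAABAABAABAAAABAABAAAABAABAA  (len 180)
step 6: BAABAAAABAABAAAABAABAABAABAAAABAABAAAABAABAAAABAABAAAABAAB…BAABAAAABAABAABAABAAAABAABAAAABAABAABAABAAAABAABAAAABAABAA  (len 492)

360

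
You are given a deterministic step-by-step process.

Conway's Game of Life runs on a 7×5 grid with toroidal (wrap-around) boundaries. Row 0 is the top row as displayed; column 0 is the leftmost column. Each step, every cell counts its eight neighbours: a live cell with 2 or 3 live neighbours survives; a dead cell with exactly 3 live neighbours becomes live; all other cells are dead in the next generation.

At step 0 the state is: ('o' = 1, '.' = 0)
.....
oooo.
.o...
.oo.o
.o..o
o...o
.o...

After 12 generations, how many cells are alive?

gen 0: .....
oooo.
.o...
.oo.o
.o..o
o...o
.o...
gen 1: o....
ooo..
....o
.ooo.
.oo.o
.o..o
o....
gen 2: o...o
oo..o
....o
.o..o
....o
.oooo
oo..o
gen 3: ...o.
.o.o.
.o.oo
...oo
.o..o
.oo..
.....
gen 4: ..o..
o..o.
.....
.....
.o..o
ooo..
..o..
gen 5: .ooo.
.....
.....
.....
.oo..
o.oo.
..oo.
gen 6: .o.o.
..o..
.....
.....
.ooo.
....o
.....
gen 7: ..o..
..o..
.....
..o..
..oo.
..oo.
.....
gen 8: .....
.....
.....
..oo.
.o...
..oo.
..oo.
gen 9: .....
.....
.....
..o..
.o...
.o.o.
..oo.
gen 10: .....
.....
.....
.....
.o...
.o.o.
..oo.
gen 11: .....
.....
.....
.....
..o..
.o.o.
..oo.
gen 12: .....
.....
.....
.....
..o..
.o.o.
..oo.

5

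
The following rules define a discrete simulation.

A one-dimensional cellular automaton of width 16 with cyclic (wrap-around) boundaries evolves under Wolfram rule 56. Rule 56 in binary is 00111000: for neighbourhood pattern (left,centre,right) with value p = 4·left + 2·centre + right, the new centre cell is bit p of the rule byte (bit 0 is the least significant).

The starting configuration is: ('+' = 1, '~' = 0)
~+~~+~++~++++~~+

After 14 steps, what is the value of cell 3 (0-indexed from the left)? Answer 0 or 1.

[0] ~+~~+~++~++++~~+
[1] +~+~~++~++~~~+~~
[2] ~+~+~+~++~+~~~+~
[3] ~~+~+~++~+~+~~~+
[4] +~~+~++~+~+~+~~~
[5] ~+~~++~+~+~+~+~~
[6] ~~+~+~+~+~+~+~+~
[7] ~~~+~+~+~+~+~+~+
[8] +~~~+~+~+~+~+~+~
[9] ~+~~~+~+~+~+~+~+
[10] +~+~~~+~+~+~+~+~
[11] ~+~+~~~+~+~+~+~+
[12] +~+~+~~~+~+~+~+~
[13] ~+~+~+~~~+~+~+~+
[14] +~+~+~+~~~+~+~+~

0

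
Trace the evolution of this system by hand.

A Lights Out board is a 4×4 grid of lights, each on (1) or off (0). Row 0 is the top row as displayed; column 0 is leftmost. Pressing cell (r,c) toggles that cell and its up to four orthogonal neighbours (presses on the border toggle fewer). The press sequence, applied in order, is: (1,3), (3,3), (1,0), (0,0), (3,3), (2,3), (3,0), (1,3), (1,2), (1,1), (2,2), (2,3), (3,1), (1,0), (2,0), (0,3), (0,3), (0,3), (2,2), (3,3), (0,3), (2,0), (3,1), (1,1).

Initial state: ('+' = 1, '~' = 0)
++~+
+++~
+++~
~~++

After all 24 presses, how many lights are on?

7

step 0: ++~+
+++~
+++~
~~++
step 1: ++~~
++~+
++++
~~++
step 2: ++~~
++~+
+++~
~~~~
step 3: ~+~~
~~~+
~++~
~~~~
step 4: +~~~
+~~+
~++~
~~~~
step 5: +~~~
+~~+
~+++
~~++
step 6: +~~~
+~~~
~+~~
~~+~
step 7: +~~~
+~~~
++~~
+++~
step 8: +~~+
+~++
++~+
+++~
step 9: +~++
++~~
++++
+++~
step 10: ++++
~~+~
+~++
+++~
step 11: ++++
~~~~
++~~
++~~
step 12: ++++
~~~+
++++
++~+
step 13: ++++
~~~+
+~++
~~++
step 14: ~+++
++~+
~~++
~~++
step 15: ~+++
~+~+
++++
+~++
step 16: ~+~~
~+~~
++++
+~++
step 17: ~+++
~+~+
++++
+~++
step 18: ~+~~
~+~~
++++
+~++
step 19: ~+~~
~++~
+~~~
+~~+
step 20: ~+~~
~++~
+~~+
+~+~
step 21: ~+++
~+++
+~~+
+~+~
step 22: ~+++
++++
~+~+
~~+~
step 23: ~+++
++++
~~~+
++~~
step 24: ~~++
~~~+
~+~+
++~~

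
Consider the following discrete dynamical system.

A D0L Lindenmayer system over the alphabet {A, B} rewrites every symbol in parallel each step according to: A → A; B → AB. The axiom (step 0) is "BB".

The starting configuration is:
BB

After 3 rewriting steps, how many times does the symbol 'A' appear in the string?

6

[0] BB
[1] ABAB
[2] AABAAB
[3] AAABAAAB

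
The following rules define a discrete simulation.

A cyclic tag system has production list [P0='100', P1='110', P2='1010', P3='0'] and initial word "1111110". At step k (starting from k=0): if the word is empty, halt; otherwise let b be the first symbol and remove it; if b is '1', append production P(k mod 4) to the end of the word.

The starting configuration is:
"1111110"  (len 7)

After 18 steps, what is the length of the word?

k=0  "1111110"  (len 7)
k=1  "111110100"  (len 9)
k=2  "11110100110"  (len 11)
k=3  "11101001101010"  (len 14)
k=4  "11010011010100"  (len 14)
k=5  "1010011010100100"  (len 16)
k=6  "010011010100100110"  (len 18)
k=7  "10011010100100110"  (len 17)
k=8  "00110101001001100"  (len 17)
k=9  "0110101001001100"  (len 16)
k=10  "110101001001100"  (len 15)
k=11  "101010010011001010"  (len 18)
k=12  "010100100110010100"  (len 18)
k=13  "10100100110010100"  (len 17)
k=14  "0100100110010100110"  (len 19)
k=15  "100100110010100110"  (len 18)
k=16  "001001100101001100"  (len 18)
k=17  "01001100101001100"  (len 17)
k=18  "1001100101001100"  (len 16)

16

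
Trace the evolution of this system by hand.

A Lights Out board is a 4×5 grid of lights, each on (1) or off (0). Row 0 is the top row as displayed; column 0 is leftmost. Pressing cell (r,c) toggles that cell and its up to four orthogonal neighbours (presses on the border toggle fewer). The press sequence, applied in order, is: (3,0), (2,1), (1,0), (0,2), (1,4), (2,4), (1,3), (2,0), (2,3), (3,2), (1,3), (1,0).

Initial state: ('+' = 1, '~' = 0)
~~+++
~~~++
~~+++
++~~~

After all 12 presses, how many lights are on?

[0] ~~+++
~~~++
~~+++
++~~~
[1] ~~+++
~~~++
+~+++
~~~~~
[2] ~~+++
~+~++
~+~++
~+~~~
[3] +~+++
+~~++
++~++
~+~~~
[4] ++~~+
+~+++
++~++
~+~~~
[5] ++~~~
+~+~~
++~+~
~+~~~
[6] ++~~~
+~+~+
++~~+
~+~~+
[7] ++~+~
+~~+~
++~++
~+~~+
[8] ++~+~
~~~+~
~~~++
++~~+
[9] ++~+~
~~~~~
~~+~~
++~++
[10] ++~+~
~~~~~
~~~~~
+~+~+
[11] ++~~~
~~+++
~~~+~
+~+~+
[12] ~+~~~
+++++
+~~+~
+~+~+

11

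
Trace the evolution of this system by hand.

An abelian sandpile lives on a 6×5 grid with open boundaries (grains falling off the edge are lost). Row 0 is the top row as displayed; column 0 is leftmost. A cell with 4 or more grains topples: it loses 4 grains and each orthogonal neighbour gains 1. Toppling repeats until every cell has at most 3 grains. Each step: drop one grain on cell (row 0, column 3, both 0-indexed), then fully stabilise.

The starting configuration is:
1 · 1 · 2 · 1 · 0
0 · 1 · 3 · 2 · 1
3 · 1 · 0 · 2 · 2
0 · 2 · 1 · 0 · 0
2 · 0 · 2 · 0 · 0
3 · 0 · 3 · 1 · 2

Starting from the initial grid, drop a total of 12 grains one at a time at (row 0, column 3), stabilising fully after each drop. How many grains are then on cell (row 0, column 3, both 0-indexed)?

0) 1 · 1 · 2 · 1 · 0
0 · 1 · 3 · 2 · 1
3 · 1 · 0 · 2 · 2
0 · 2 · 1 · 0 · 0
2 · 0 · 2 · 0 · 0
3 · 0 · 3 · 1 · 2
1) 1 · 1 · 2 · 2 · 0
0 · 1 · 3 · 2 · 1
3 · 1 · 0 · 2 · 2
0 · 2 · 1 · 0 · 0
2 · 0 · 2 · 0 · 0
3 · 0 · 3 · 1 · 2
2) 1 · 1 · 2 · 3 · 0
0 · 1 · 3 · 2 · 1
3 · 1 · 0 · 2 · 2
0 · 2 · 1 · 0 · 0
2 · 0 · 2 · 0 · 0
3 · 0 · 3 · 1 · 2
3) 1 · 1 · 3 · 0 · 1
0 · 1 · 3 · 3 · 1
3 · 1 · 0 · 2 · 2
0 · 2 · 1 · 0 · 0
2 · 0 · 2 · 0 · 0
3 · 0 · 3 · 1 · 2
4) 1 · 1 · 3 · 1 · 1
0 · 1 · 3 · 3 · 1
3 · 1 · 0 · 2 · 2
0 · 2 · 1 · 0 · 0
2 · 0 · 2 · 0 · 0
3 · 0 · 3 · 1 · 2
5) 1 · 1 · 3 · 2 · 1
0 · 1 · 3 · 3 · 1
3 · 1 · 0 · 2 · 2
0 · 2 · 1 · 0 · 0
2 · 0 · 2 · 0 · 0
3 · 0 · 3 · 1 · 2
6) 1 · 1 · 3 · 3 · 1
0 · 1 · 3 · 3 · 1
3 · 1 · 0 · 2 · 2
0 · 2 · 1 · 0 · 0
2 · 0 · 2 · 0 · 0
3 · 0 · 3 · 1 · 2
7) 1 · 2 · 1 · 2 · 2
0 · 2 · 1 · 1 · 2
3 · 1 · 1 · 3 · 2
0 · 2 · 1 · 0 · 0
2 · 0 · 2 · 0 · 0
3 · 0 · 3 · 1 · 2
8) 1 · 2 · 1 · 3 · 2
0 · 2 · 1 · 1 · 2
3 · 1 · 1 · 3 · 2
0 · 2 · 1 · 0 · 0
2 · 0 · 2 · 0 · 0
3 · 0 · 3 · 1 · 2
9) 1 · 2 · 2 · 0 · 3
0 · 2 · 1 · 2 · 2
3 · 1 · 1 · 3 · 2
0 · 2 · 1 · 0 · 0
2 · 0 · 2 · 0 · 0
3 · 0 · 3 · 1 · 2
10) 1 · 2 · 2 · 1 · 3
0 · 2 · 1 · 2 · 2
3 · 1 · 1 · 3 · 2
0 · 2 · 1 · 0 · 0
2 · 0 · 2 · 0 · 0
3 · 0 · 3 · 1 · 2
11) 1 · 2 · 2 · 2 · 3
0 · 2 · 1 · 2 · 2
3 · 1 · 1 · 3 · 2
0 · 2 · 1 · 0 · 0
2 · 0 · 2 · 0 · 0
3 · 0 · 3 · 1 · 2
12) 1 · 2 · 2 · 3 · 3
0 · 2 · 1 · 2 · 2
3 · 1 · 1 · 3 · 2
0 · 2 · 1 · 0 · 0
2 · 0 · 2 · 0 · 0
3 · 0 · 3 · 1 · 2

3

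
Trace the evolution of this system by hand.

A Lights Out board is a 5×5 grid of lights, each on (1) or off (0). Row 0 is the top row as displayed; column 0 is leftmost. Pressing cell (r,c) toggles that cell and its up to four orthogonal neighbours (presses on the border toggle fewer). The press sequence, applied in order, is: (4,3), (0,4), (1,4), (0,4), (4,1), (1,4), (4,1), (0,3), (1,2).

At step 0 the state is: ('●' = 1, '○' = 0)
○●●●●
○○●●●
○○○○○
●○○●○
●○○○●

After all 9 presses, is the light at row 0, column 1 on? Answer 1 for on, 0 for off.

1

gen 0: ○●●●●
○○●●●
○○○○○
●○○●○
●○○○●
gen 1: ○●●●●
○○●●●
○○○○○
●○○○○
●○●●○
gen 2: ○●●○○
○○●●○
○○○○○
●○○○○
●○●●○
gen 3: ○●●○●
○○●○●
○○○○●
●○○○○
●○●●○
gen 4: ○●●●○
○○●○○
○○○○●
●○○○○
●○●●○
gen 5: ○●●●○
○○●○○
○○○○●
●●○○○
○●○●○
gen 6: ○●●●●
○○●●●
○○○○○
●●○○○
○●○●○
gen 7: ○●●●●
○○●●●
○○○○○
●○○○○
●○●●○
gen 8: ○●○○○
○○●○●
○○○○○
●○○○○
●○●●○
gen 9: ○●●○○
○●○●●
○○●○○
●○○○○
●○●●○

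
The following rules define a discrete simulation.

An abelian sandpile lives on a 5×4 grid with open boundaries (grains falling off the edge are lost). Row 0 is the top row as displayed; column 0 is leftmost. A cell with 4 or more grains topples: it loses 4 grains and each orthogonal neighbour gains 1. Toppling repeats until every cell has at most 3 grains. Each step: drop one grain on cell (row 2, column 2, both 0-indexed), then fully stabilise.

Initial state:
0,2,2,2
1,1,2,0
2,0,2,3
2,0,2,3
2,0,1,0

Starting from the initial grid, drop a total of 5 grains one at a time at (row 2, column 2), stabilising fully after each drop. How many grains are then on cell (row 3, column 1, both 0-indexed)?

k=0  0,2,2,2
1,1,2,0
2,0,2,3
2,0,2,3
2,0,1,0
k=1  0,2,2,2
1,1,2,0
2,0,3,3
2,0,2,3
2,0,1,0
k=2  0,2,2,2
1,1,3,1
2,1,2,1
2,1,0,1
2,0,2,1
k=3  0,2,2,2
1,1,3,1
2,1,3,1
2,1,0,1
2,0,2,1
k=4  0,2,3,2
1,2,0,2
2,2,1,2
2,1,1,1
2,0,2,1
k=5  0,2,3,2
1,2,0,2
2,2,2,2
2,1,1,1
2,0,2,1

1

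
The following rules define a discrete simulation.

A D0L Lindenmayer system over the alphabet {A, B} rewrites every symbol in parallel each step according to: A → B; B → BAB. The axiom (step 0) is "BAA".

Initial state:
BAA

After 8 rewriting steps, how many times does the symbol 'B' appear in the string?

1801

[0] BAA
[1] BABBB
[2] BABBBABBABBAB
[3] BABBBABBABBABBBABBABBBABBABBBAB
[4] BABBBABBABBABBBABBABBBABBABBBABBABBABBBABBABBBABBABBABBBABBABBBABBABBABBBAB
[5] BABBBABBABBABBBABBABBBABBABBBABBABBABBBABBABBBABBABBABBBAB…BABBBABBABBABBBABBABBBABBABBABBBABBABBBABBABBBABBABBABBBAB  (len 181)
[6] BABBBABBABBABBBABBABBBABBABBBABBABBABBBABBABBBABBABBABBBAB…BABBBABBABBABBBABBABBBABBABBABBBABBABBBABBABBBABBABBABBBAB  (len 437)
[7] BABBBABBABBABBBABBABBBABBABBBABBABBABBBABBABBBABBABBABBBAB…BABBBABBABBABBBABBABBBABBABBABBBABBABBBABBABBBABBABBABBBAB  (len 1055)
[8] BABBBABBABBABBBABBABBBABBABBBABBABBABBBABBABBBABBABBABBBAB…BABBBABBABBABBBABBABBBABBABBABBBABBABBBABBABBBABBABBABBBAB  (len 2547)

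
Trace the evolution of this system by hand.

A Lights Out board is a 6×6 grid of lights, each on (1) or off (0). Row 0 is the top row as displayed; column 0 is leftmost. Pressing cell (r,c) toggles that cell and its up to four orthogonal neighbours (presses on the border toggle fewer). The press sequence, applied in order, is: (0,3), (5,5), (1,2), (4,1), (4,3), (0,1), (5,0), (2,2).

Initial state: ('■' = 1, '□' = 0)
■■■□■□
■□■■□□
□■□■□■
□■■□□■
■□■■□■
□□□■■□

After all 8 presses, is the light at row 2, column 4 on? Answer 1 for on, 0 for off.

0

0) ■■■□■□
■□■■□□
□■□■□■
□■■□□■
■□■■□■
□□□■■□
1) ■■□■□□
■□■□□□
□■□■□■
□■■□□■
■□■■□■
□□□■■□
2) ■■□■□□
■□■□□□
□■□■□■
□■■□□■
■□■■□□
□□□■□■
3) ■■■■□□
■■□■□□
□■■■□■
□■■□□■
■□■■□□
□□□■□■
4) ■■■■□□
■■□■□□
□■■■□■
□□■□□■
□■□■□□
□■□■□■
5) ■■■■□□
■■□■□□
□■■■□■
□□■■□■
□■■□■□
□■□□□■
6) □□□■□□
■□□■□□
□■■■□■
□□■■□■
□■■□■□
□■□□□■
7) □□□■□□
■□□■□□
□■■■□■
□□■■□■
■■■□■□
■□□□□■
8) □□□■□□
■□■■□□
□□□□□■
□□□■□■
■■■□■□
■□□□□■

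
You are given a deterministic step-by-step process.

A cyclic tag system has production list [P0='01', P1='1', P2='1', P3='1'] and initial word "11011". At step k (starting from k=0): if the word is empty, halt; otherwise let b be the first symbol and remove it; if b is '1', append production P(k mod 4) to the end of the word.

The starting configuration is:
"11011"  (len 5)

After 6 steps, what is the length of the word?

5

step 0: "11011"  (len 5)
step 1: "101101"  (len 6)
step 2: "011011"  (len 6)
step 3: "11011"  (len 5)
step 4: "10111"  (len 5)
step 5: "011101"  (len 6)
step 6: "11101"  (len 5)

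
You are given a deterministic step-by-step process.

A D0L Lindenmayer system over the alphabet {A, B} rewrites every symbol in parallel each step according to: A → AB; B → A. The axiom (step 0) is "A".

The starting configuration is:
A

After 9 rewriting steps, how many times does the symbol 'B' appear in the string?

34

step 0: A
step 1: AB
step 2: ABA
step 3: ABAAB
step 4: ABAABABA
step 5: ABAABABAABAAB
step 6: ABAABABAABAABABAABABA
step 7: ABAABABAABAABABAABABAABAABABAABAAB
step 8: ABAABABAABAABABAABABAABAABABAABAABABAABABAABAABABAABABA
step 9: ABAABABAABAABABAABABAABAABABAABAABABAABABAABAABABAABABAABAABABAABAABABAABABAABAABABAABAAB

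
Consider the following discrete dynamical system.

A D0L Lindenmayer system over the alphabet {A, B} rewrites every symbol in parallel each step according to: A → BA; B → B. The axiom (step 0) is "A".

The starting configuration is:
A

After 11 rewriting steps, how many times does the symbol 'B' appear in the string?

11

gen 0: A
gen 1: BA
gen 2: BBA
gen 3: BBBA
gen 4: BBBBA
gen 5: BBBBBA
gen 6: BBBBBBA
gen 7: BBBBBBBA
gen 8: BBBBBBBBA
gen 9: BBBBBBBBBA
gen 10: BBBBBBBBBBA
gen 11: BBBBBBBBBBBA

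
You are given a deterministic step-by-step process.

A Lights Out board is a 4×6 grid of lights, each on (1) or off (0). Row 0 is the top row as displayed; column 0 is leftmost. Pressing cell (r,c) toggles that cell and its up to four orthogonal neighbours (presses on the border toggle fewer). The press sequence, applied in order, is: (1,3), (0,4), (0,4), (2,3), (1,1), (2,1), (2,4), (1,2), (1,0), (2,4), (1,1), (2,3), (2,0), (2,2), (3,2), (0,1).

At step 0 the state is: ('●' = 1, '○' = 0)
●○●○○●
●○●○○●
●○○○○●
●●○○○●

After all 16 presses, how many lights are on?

t=0: ●○●○○●
●○●○○●
●○○○○●
●●○○○●
t=1: ●○●●○●
●○○●●●
●○○●○●
●●○○○●
t=2: ●○●○●○
●○○●○●
●○○●○●
●●○○○●
t=3: ●○●●○●
●○○●●●
●○○●○●
●●○○○●
t=4: ●○●●○●
●○○○●●
●○●○●●
●●○●○●
t=5: ●●●●○●
○●●○●●
●●●○●●
●●○●○●
t=6: ●●●●○●
○○●○●●
○○○○●●
●○○●○●
t=7: ●●●●○●
○○●○○●
○○○●○○
●○○●●●
t=8: ●●○●○●
○●○●○●
○○●●○○
●○○●●●
t=9: ○●○●○●
●○○●○●
●○●●○○
●○○●●●
t=10: ○●○●○●
●○○●●●
●○●○●●
●○○●○●
t=11: ○○○●○●
○●●●●●
●●●○●●
●○○●○●
t=12: ○○○●○●
○●●○●●
●●○●○●
●○○○○●
t=13: ○○○●○●
●●●○●●
○○○●○●
○○○○○●
t=14: ○○○●○●
●●○○●●
○●●○○●
○○●○○●
t=15: ○○○●○●
●●○○●●
○●○○○●
○●○●○●
t=16: ●●●●○●
●○○○●●
○●○○○●
○●○●○●

13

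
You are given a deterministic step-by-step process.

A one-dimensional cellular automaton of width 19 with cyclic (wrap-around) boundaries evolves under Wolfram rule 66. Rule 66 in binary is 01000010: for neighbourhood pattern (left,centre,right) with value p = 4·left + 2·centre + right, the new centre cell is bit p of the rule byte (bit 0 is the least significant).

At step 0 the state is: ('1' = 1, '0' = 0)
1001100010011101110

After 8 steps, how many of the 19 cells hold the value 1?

t=0: 1001100010011101110
t=1: 0010100100100100010
t=2: 0100001001001000100
t=3: 1000010010010001000
t=4: 0000100100100010001
t=5: 0001001001000100010
t=6: 0010010010001000100
t=7: 0100100100010001000
t=8: 1001001000100010000

5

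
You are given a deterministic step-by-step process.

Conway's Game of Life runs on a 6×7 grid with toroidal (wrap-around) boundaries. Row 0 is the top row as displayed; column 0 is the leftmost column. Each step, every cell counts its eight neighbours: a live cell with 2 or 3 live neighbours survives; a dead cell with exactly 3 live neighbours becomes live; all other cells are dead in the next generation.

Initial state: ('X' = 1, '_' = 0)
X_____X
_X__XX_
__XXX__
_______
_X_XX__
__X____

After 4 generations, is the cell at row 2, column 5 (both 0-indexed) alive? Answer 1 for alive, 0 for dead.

step 0: X_____X
_X__XX_
__XXX__
_______
_X_XX__
__X____
step 1: XX___XX
XXX_XXX
__XXXX_
_______
__XX___
XXXX___
step 2: _______
_______
X_X____
_______
___X___
___XX__
step 3: _______
_______
_______
_______
___XX__
___XX__
step 4: _______
_______
_______
_______
___XX__
___XX__

0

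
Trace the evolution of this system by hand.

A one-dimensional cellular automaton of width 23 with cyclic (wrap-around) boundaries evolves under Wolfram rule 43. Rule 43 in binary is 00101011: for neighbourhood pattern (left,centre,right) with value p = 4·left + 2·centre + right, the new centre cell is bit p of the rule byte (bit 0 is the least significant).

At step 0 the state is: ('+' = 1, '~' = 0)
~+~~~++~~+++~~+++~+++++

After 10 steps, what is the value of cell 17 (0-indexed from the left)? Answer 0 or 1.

k=0  ~+~~~++~~+++~~+++~+++++
k=1  +~~+++~~++~~~++~~++~~~~
k=2  ~~++~~~++~~+++~~++~~+++
k=3  ~++~~+++~~++~~~++~~++~~
k=4  ++~~++~~~++~~+++~~++~~+
k=5  ~~~++~~+++~~++~~~++~~++
k=6  ~+++~~++~~~++~~+++~~++~
k=7  ++~~~++~~+++~~++~~~++~~
k=8  +~~+++~~++~~~++~~+++~~+
k=9  ~~++~~~++~~+++~~++~~~++
k=10  ~++~~+++~~++~~~++~~+++~

0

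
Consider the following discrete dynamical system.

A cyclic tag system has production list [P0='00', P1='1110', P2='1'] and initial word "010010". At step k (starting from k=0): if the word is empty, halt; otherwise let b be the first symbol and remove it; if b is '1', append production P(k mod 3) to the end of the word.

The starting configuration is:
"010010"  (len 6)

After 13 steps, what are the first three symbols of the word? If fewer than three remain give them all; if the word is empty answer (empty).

gen 0: "010010"  (len 6)
gen 1: "10010"  (len 5)
gen 2: "00101110"  (len 8)
gen 3: "0101110"  (len 7)
gen 4: "101110"  (len 6)
gen 5: "011101110"  (len 9)
gen 6: "11101110"  (len 8)
gen 7: "110111000"  (len 9)
gen 8: "101110001110"  (len 12)
gen 9: "011100011101"  (len 12)
gen 10: "11100011101"  (len 11)
gen 11: "11000111011110"  (len 14)
gen 12: "10001110111101"  (len 14)
gen 13: "000111011110100"  (len 15)

000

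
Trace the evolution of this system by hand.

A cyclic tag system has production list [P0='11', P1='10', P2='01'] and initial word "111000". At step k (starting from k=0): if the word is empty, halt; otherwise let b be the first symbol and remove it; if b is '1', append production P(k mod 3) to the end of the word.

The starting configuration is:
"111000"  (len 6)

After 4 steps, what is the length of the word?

8

0) "111000"  (len 6)
1) "1100011"  (len 7)
2) "10001110"  (len 8)
3) "000111001"  (len 9)
4) "00111001"  (len 8)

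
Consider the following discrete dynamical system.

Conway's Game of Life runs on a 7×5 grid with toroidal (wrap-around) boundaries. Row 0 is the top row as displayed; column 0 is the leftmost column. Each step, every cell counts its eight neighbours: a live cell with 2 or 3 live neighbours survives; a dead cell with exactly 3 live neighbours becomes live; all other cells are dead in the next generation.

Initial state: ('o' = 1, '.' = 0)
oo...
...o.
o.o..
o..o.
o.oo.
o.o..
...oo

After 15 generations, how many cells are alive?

6

t=0: oo...
...o.
o.o..
o..o.
o.oo.
o.o..
...oo
t=1: o.oo.
o.o.o
.ooo.
o..o.
o.oo.
o.o..
..ooo
t=2: o....
o....
.....
o....
o.oo.
o....
o....
t=3: oo..o
.....
.....
.o..o
o....
o....
oo..o
t=4: .o..o
o....
.....
o....
oo..o
.....
.....
t=5: o....
o....
.....
oo..o
oo..o
o....
.....
t=6: .....
.....
.o..o
.o..o
.....
oo..o
.....
t=7: .....
.....
.....
.....
.o..o
o....
o....
t=8: .....
.....
.....
.....
o....
oo..o
.....
t=9: .....
.....
.....
.....
oo..o
oo..o
o....
t=10: .....
.....
.....
o....
.o..o
.....
oo..o
t=11: o....
.....
.....
o....
o....
.o..o
o....
t=12: .....
.....
.....
.....
oo..o
.o..o
oo..o
t=13: o....
.....
.....
o....
.o..o
..oo.
.o..o
t=14: o....
.....
.....
o....
ooooo
.oooo
ooooo
t=15: o.oo.
.....
.....
o.oo.
.....
.....
.....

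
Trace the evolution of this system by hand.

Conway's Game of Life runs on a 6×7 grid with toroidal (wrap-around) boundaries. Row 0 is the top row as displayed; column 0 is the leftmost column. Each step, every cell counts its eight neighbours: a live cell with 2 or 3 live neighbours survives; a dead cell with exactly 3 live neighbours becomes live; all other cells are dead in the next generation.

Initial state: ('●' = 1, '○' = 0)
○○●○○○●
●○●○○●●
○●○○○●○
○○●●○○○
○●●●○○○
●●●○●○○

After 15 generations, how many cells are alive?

[0] ○○●○○○●
●○●○○●●
○●○○○●○
○○●●○○○
○●●●○○○
●●●○●○○
[1] ○○●○○○○
●○●○○●○
●●○●●●○
○○○●●○○
●○○○●○○
●○○○○○○
[2] ○○○○○○●
●○●○○●○
●●○○○●○
●●●○○○●
○○○●●○○
○●○○○○○
[3] ●●○○○○●
●○○○○●○
○○○○○●○
○○●●●●●
○○○●○○○
○○○○○○○
[4] ●●○○○○●
●●○○○●○
○○○●○○○
○○●●○●●
○○●●○●○
●○○○○○○
[5] ○○○○○○○
○●●○○○○
●●○●○●○
○○○○○●●
○●●●○●○
●○●○○○○
[6] ○○●○○○○
●●●○○○○
●●○○●●○
○○○●○●○
●●●●●●○
○○●●○○○
[7] ○○○○○○○
●○●●○○●
●○○●●●○
○○○○○○○
○●○○○●●
○○○○○○○
[8] ○○○○○○○
●●●●○●●
●●●●●●○
●○○○○○○
○○○○○○○
○○○○○○○
[9] ●●●○○○●
○○○○○●○
○○○○○●○
●○●●●○●
○○○○○○○
○○○○○○○
[10] ●●○○○○●
●●○○○●○
○○○●○●○
○○○●●●●
○○○●○○○
●●○○○○○
[11] ○○●○○○○
○●●○●●○
●○●●○○○
○○●●○●●
●○●●○●●
○●●○○○●
[12] ●○○○○●○
○○○○●○○
●○○○○○○
○○○○○●○
○○○○○○○
○○○○○●●
[13] ○○○○●●○
○○○○○○●
○○○○○○○
○○○○○○○
○○○○○●●
○○○○○●●
[14] ○○○○●○○
○○○○○●○
○○○○○○○
○○○○○○○
○○○○○●●
○○○○○○○
[15] ○○○○○○○
○○○○○○○
○○○○○○○
○○○○○○○
○○○○○○○
○○○○○●○

1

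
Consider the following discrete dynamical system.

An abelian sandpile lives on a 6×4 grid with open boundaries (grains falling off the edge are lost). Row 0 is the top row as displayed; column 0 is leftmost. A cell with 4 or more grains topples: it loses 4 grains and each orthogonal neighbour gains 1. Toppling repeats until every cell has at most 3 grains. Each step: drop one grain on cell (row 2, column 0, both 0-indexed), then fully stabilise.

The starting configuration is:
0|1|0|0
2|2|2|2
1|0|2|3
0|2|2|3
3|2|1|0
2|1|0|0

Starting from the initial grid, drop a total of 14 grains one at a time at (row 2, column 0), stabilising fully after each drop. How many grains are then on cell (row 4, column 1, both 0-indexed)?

0

t=0: 0|1|0|0
2|2|2|2
1|0|2|3
0|2|2|3
3|2|1|0
2|1|0|0
t=1: 0|1|0|0
2|2|2|2
2|0|2|3
0|2|2|3
3|2|1|0
2|1|0|0
t=2: 0|1|0|0
2|2|2|2
3|0|2|3
0|2|2|3
3|2|1|0
2|1|0|0
t=3: 0|1|0|0
3|2|2|2
0|1|2|3
1|2|2|3
3|2|1|0
2|1|0|0
t=4: 0|1|0|0
3|2|2|2
1|1|2|3
1|2|2|3
3|2|1|0
2|1|0|0
t=5: 0|1|0|0
3|2|2|2
2|1|2|3
1|2|2|3
3|2|1|0
2|1|0|0
t=6: 0|1|0|0
3|2|2|2
3|1|2|3
1|2|2|3
3|2|1|0
2|1|0|0
t=7: 1|1|0|0
0|3|2|2
1|2|2|3
2|2|2|3
3|2|1|0
2|1|0|0
t=8: 1|1|0|0
0|3|2|2
2|2|2|3
2|2|2|3
3|2|1|0
2|1|0|0
t=9: 1|1|0|0
0|3|2|2
3|2|2|3
2|2|2|3
3|2|1|0
2|1|0|0
t=10: 1|1|0|0
1|3|2|2
0|3|2|3
3|2|2|3
3|2|1|0
2|1|0|0
t=11: 1|1|0|0
1|3|2|2
1|3|2|3
3|2|2|3
3|2|1|0
2|1|0|0
t=12: 1|1|0|0
1|3|2|2
2|3|2|3
3|2|2|3
3|2|1|0
2|1|0|0
t=13: 1|1|0|0
1|3|2|2
3|3|2|3
3|2|2|3
3|2|1|0
2|1|0|0
t=14: 1|2|0|0
3|0|3|2
2|2|3|3
2|1|3|3
1|0|2|0
3|2|0|0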